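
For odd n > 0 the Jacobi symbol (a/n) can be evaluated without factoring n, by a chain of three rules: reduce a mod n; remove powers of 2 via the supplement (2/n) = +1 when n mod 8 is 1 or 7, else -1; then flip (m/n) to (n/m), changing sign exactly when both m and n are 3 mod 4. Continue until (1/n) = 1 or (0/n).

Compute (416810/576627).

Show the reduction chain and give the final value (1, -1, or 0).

factor out 2^1: 416810 = 2^1·208405; with 576627 mod 8 = 3, (2/576627) = -1; sign now -1; continue with (208405/576627)
flip (208405/576627) -> (576627/208405): both odd, 208405 mod 4 = 1, 576627 mod 4 = 3, so the flip contributes +1; sign now -1
(576627/208405): 576627 mod 208405 = 159817, so (576627/208405) = (159817/208405)
flip (159817/208405) -> (208405/159817): both odd, 159817 mod 4 = 1, 208405 mod 4 = 1, so the flip contributes +1; sign now -1
(208405/159817): 208405 mod 159817 = 48588, so (208405/159817) = (48588/159817)
factor out 2^2: 48588 = 2^2·12147; with 159817 mod 8 = 1, (2/159817) = +1; sign now -1; continue with (12147/159817)
flip (12147/159817) -> (159817/12147): both odd, 12147 mod 4 = 3, 159817 mod 4 = 1, so the flip contributes +1; sign now -1
(159817/12147): 159817 mod 12147 = 1906, so (159817/12147) = (1906/12147)
factor out 2^1: 1906 = 2^1·953; with 12147 mod 8 = 3, (2/12147) = -1; sign now +1; continue with (953/12147)
flip (953/12147) -> (12147/953): both odd, 953 mod 4 = 1, 12147 mod 4 = 3, so the flip contributes +1; sign now +1
(12147/953): 12147 mod 953 = 711, so (12147/953) = (711/953)
flip (711/953) -> (953/711): both odd, 711 mod 4 = 3, 953 mod 4 = 1, so the flip contributes +1; sign now +1
(953/711): 953 mod 711 = 242, so (953/711) = (242/711)
factor out 2^1: 242 = 2^1·121; with 711 mod 8 = 7, (2/711) = +1; sign now +1; continue with (121/711)
flip (121/711) -> (711/121): both odd, 121 mod 4 = 1, 711 mod 4 = 3, so the flip contributes +1; sign now +1
(711/121): 711 mod 121 = 106, so (711/121) = (106/121)
factor out 2^1: 106 = 2^1·53; with 121 mod 8 = 1, (2/121) = +1; sign now +1; continue with (53/121)
flip (53/121) -> (121/53): both odd, 53 mod 4 = 1, 121 mod 4 = 1, so the flip contributes +1; sign now +1
(121/53): 121 mod 53 = 15, so (121/53) = (15/53)
flip (15/53) -> (53/15): both odd, 15 mod 4 = 3, 53 mod 4 = 1, so the flip contributes +1; sign now +1
(53/15): 53 mod 15 = 8, so (53/15) = (8/15)
factor out 2^3: 8 = 2^3·1; with 15 mod 8 = 7, (2/15) = +1; sign now +1; continue with (1/15)
reached (1/15) = 1, so the symbol is +1

1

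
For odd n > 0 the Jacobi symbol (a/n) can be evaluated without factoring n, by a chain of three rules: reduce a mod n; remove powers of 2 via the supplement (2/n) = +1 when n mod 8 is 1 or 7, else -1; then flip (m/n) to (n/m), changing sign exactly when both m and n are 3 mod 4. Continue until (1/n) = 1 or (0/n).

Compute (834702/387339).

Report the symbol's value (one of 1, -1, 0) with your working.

0

(834702/387339) = (60024/387339)   [reduce mod 387339]
60024 = 2^3·7503; (2/387339) = -1 since 387339 mod 8 = 3, so (60024/387339) = (-1)^3·(7503/387339); sign now -1
reciprocity: (7503/387339) = -1·(387339/7503) since 7503 mod 4 = 3, 387339 mod 4 = 3; sign now +1
(387339/7503) = (4686/7503)   [reduce mod 7503]
4686 = 2^1·2343; (2/7503) = +1 since 7503 mod 8 = 7, so (4686/7503) = (+1)^1·(2343/7503); sign now +1
reciprocity: (2343/7503) = -1·(7503/2343) since 2343 mod 4 = 3, 7503 mod 4 = 3; sign now -1
(7503/2343) = (474/2343)   [reduce mod 2343]
474 = 2^1·237; (2/2343) = +1 since 2343 mod 8 = 7, so (474/2343) = (+1)^1·(237/2343); sign now -1
reciprocity: (237/2343) = +1·(2343/237) since 237 mod 4 = 1, 2343 mod 4 = 3; sign now -1
(2343/237) = (210/237)   [reduce mod 237]
210 = 2^1·105; (2/237) = -1 since 237 mod 8 = 5, so (210/237) = (-1)^1·(105/237); sign now +1
reciprocity: (105/237) = +1·(237/105) since 105 mod 4 = 1, 237 mod 4 = 1; sign now +1
(237/105) = (27/105)   [reduce mod 105]
reciprocity: (27/105) = +1·(105/27) since 27 mod 4 = 3, 105 mod 4 = 1; sign now +1
(105/27) = (24/27)   [reduce mod 27]
24 = 2^3·3; (2/27) = -1 since 27 mod 8 = 3, so (24/27) = (-1)^3·(3/27); sign now -1
reciprocity: (3/27) = -1·(27/3) since 3 mod 4 = 3, 27 mod 4 = 3; sign now +1
(27/3) = (0/3)   [reduce mod 3]
(0/3) = 0   [gcd(a, n) > 1]; final value = 0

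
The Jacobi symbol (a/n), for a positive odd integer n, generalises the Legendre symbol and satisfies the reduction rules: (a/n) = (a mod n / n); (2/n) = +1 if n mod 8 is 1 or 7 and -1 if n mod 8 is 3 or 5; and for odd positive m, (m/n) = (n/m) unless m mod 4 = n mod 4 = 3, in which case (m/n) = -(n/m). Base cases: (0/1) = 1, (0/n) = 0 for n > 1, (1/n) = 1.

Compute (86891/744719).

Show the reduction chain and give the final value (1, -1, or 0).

-1

flip (86891/744719) -> (744719/86891): both odd, 86891 mod 4 = 3, 744719 mod 4 = 3, so the flip contributes -1; sign now -1
(744719/86891): 744719 mod 86891 = 49591, so (744719/86891) = (49591/86891)
flip (49591/86891) -> (86891/49591): both odd, 49591 mod 4 = 3, 86891 mod 4 = 3, so the flip contributes -1; sign now +1
(86891/49591): 86891 mod 49591 = 37300, so (86891/49591) = (37300/49591)
factor out 2^2: 37300 = 2^2·9325; with 49591 mod 8 = 7, (2/49591) = +1; sign now +1; continue with (9325/49591)
flip (9325/49591) -> (49591/9325): both odd, 9325 mod 4 = 1, 49591 mod 4 = 3, so the flip contributes +1; sign now +1
(49591/9325): 49591 mod 9325 = 2966, so (49591/9325) = (2966/9325)
factor out 2^1: 2966 = 2^1·1483; with 9325 mod 8 = 5, (2/9325) = -1; sign now -1; continue with (1483/9325)
flip (1483/9325) -> (9325/1483): both odd, 1483 mod 4 = 3, 9325 mod 4 = 1, so the flip contributes +1; sign now -1
(9325/1483): 9325 mod 1483 = 427, so (9325/1483) = (427/1483)
flip (427/1483) -> (1483/427): both odd, 427 mod 4 = 3, 1483 mod 4 = 3, so the flip contributes -1; sign now +1
(1483/427): 1483 mod 427 = 202, so (1483/427) = (202/427)
factor out 2^1: 202 = 2^1·101; with 427 mod 8 = 3, (2/427) = -1; sign now -1; continue with (101/427)
flip (101/427) -> (427/101): both odd, 101 mod 4 = 1, 427 mod 4 = 3, so the flip contributes +1; sign now -1
(427/101): 427 mod 101 = 23, so (427/101) = (23/101)
flip (23/101) -> (101/23): both odd, 23 mod 4 = 3, 101 mod 4 = 1, so the flip contributes +1; sign now -1
(101/23): 101 mod 23 = 9, so (101/23) = (9/23)
flip (9/23) -> (23/9): both odd, 9 mod 4 = 1, 23 mod 4 = 3, so the flip contributes +1; sign now -1
(23/9): 23 mod 9 = 5, so (23/9) = (5/9)
flip (5/9) -> (9/5): both odd, 5 mod 4 = 1, 9 mod 4 = 1, so the flip contributes +1; sign now -1
(9/5): 9 mod 5 = 4, so (9/5) = (4/5)
factor out 2^2: 4 = 2^2·1; with 5 mod 8 = 5, (2/5) = -1; sign now -1; continue with (1/5)
reached (1/5) = 1, so the symbol is -1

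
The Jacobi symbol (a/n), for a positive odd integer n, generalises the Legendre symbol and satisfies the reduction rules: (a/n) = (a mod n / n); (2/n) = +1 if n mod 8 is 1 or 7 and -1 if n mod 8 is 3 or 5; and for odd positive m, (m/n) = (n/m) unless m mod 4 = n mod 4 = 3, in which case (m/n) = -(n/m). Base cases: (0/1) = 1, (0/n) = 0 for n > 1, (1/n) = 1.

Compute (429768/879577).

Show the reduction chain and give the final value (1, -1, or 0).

429768 = 2^3·53721; (2/879577) = +1 since 879577 mod 8 = 1, so (429768/879577) = (+1)^3·(53721/879577); sign now +1
reciprocity: (53721/879577) = +1·(879577/53721) since 53721 mod 4 = 1, 879577 mod 4 = 1; sign now +1
(879577/53721) = (20041/53721)   [reduce mod 53721]
reciprocity: (20041/53721) = +1·(53721/20041) since 20041 mod 4 = 1, 53721 mod 4 = 1; sign now +1
(53721/20041) = (13639/20041)   [reduce mod 20041]
reciprocity: (13639/20041) = +1·(20041/13639) since 13639 mod 4 = 3, 20041 mod 4 = 1; sign now +1
(20041/13639) = (6402/13639)   [reduce mod 13639]
6402 = 2^1·3201; (2/13639) = +1 since 13639 mod 8 = 7, so (6402/13639) = (+1)^1·(3201/13639); sign now +1
reciprocity: (3201/13639) = +1·(13639/3201) since 3201 mod 4 = 1, 13639 mod 4 = 3; sign now +1
(13639/3201) = (835/3201)   [reduce mod 3201]
reciprocity: (835/3201) = +1·(3201/835) since 835 mod 4 = 3, 3201 mod 4 = 1; sign now +1
(3201/835) = (696/835)   [reduce mod 835]
696 = 2^3·87; (2/835) = -1 since 835 mod 8 = 3, so (696/835) = (-1)^3·(87/835); sign now -1
reciprocity: (87/835) = -1·(835/87) since 87 mod 4 = 3, 835 mod 4 = 3; sign now +1
(835/87) = (52/87)   [reduce mod 87]
52 = 2^2·13; (2/87) = +1 since 87 mod 8 = 7, so (52/87) = (+1)^2·(13/87); sign now +1
reciprocity: (13/87) = +1·(87/13) since 13 mod 4 = 1, 87 mod 4 = 3; sign now +1
(87/13) = (9/13)   [reduce mod 13]
reciprocity: (9/13) = +1·(13/9) since 9 mod 4 = 1, 13 mod 4 = 1; sign now +1
(13/9) = (4/9)   [reduce mod 9]
4 = 2^2·1; (2/9) = +1 since 9 mod 8 = 1, so (4/9) = (+1)^2·(1/9); sign now +1
(1/9) = 1; final value = sign = +1

1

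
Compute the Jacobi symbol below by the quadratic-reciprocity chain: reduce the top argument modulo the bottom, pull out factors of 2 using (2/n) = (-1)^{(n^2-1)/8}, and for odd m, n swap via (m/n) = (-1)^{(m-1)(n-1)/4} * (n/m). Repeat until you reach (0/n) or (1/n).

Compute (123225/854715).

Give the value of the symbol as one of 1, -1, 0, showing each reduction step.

reciprocity: (123225/854715) = +1·(854715/123225) since 123225 mod 4 = 1, 854715 mod 4 = 3; sign now +1
(854715/123225) = (115365/123225)   [reduce mod 123225]
reciprocity: (115365/123225) = +1·(123225/115365) since 115365 mod 4 = 1, 123225 mod 4 = 1; sign now +1
(123225/115365) = (7860/115365)   [reduce mod 115365]
7860 = 2^2·1965; (2/115365) = -1 since 115365 mod 8 = 5, so (7860/115365) = (-1)^2·(1965/115365); sign now +1
reciprocity: (1965/115365) = +1·(115365/1965) since 1965 mod 4 = 1, 115365 mod 4 = 1; sign now +1
(115365/1965) = (1395/1965)   [reduce mod 1965]
reciprocity: (1395/1965) = +1·(1965/1395) since 1395 mod 4 = 3, 1965 mod 4 = 1; sign now +1
(1965/1395) = (570/1395)   [reduce mod 1395]
570 = 2^1·285; (2/1395) = -1 since 1395 mod 8 = 3, so (570/1395) = (-1)^1·(285/1395); sign now -1
reciprocity: (285/1395) = +1·(1395/285) since 285 mod 4 = 1, 1395 mod 4 = 3; sign now -1
(1395/285) = (255/285)   [reduce mod 285]
reciprocity: (255/285) = +1·(285/255) since 255 mod 4 = 3, 285 mod 4 = 1; sign now -1
(285/255) = (30/255)   [reduce mod 255]
30 = 2^1·15; (2/255) = +1 since 255 mod 8 = 7, so (30/255) = (+1)^1·(15/255); sign now -1
reciprocity: (15/255) = -1·(255/15) since 15 mod 4 = 3, 255 mod 4 = 3; sign now +1
(255/15) = (0/15)   [reduce mod 15]
(0/15) = 0   [gcd(a, n) > 1]; final value = 0

0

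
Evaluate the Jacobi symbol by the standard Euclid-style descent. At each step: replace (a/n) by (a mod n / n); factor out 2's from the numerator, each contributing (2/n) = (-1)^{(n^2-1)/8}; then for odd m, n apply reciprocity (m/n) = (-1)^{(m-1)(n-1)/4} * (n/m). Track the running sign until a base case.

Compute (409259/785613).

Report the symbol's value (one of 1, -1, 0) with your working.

-1

flip (409259/785613) -> (785613/409259): both odd, 409259 mod 4 = 3, 785613 mod 4 = 1, so the flip contributes +1; sign now +1
(785613/409259): 785613 mod 409259 = 376354, so (785613/409259) = (376354/409259)
factor out 2^1: 376354 = 2^1·188177; with 409259 mod 8 = 3, (2/409259) = -1; sign now -1; continue with (188177/409259)
flip (188177/409259) -> (409259/188177): both odd, 188177 mod 4 = 1, 409259 mod 4 = 3, so the flip contributes +1; sign now -1
(409259/188177): 409259 mod 188177 = 32905, so (409259/188177) = (32905/188177)
flip (32905/188177) -> (188177/32905): both odd, 32905 mod 4 = 1, 188177 mod 4 = 1, so the flip contributes +1; sign now -1
(188177/32905): 188177 mod 32905 = 23652, so (188177/32905) = (23652/32905)
factor out 2^2: 23652 = 2^2·5913; with 32905 mod 8 = 1, (2/32905) = +1; sign now -1; continue with (5913/32905)
flip (5913/32905) -> (32905/5913): both odd, 5913 mod 4 = 1, 32905 mod 4 = 1, so the flip contributes +1; sign now -1
(32905/5913): 32905 mod 5913 = 3340, so (32905/5913) = (3340/5913)
factor out 2^2: 3340 = 2^2·835; with 5913 mod 8 = 1, (2/5913) = +1; sign now -1; continue with (835/5913)
flip (835/5913) -> (5913/835): both odd, 835 mod 4 = 3, 5913 mod 4 = 1, so the flip contributes +1; sign now -1
(5913/835): 5913 mod 835 = 68, so (5913/835) = (68/835)
factor out 2^2: 68 = 2^2·17; with 835 mod 8 = 3, (2/835) = -1; sign now -1; continue with (17/835)
flip (17/835) -> (835/17): both odd, 17 mod 4 = 1, 835 mod 4 = 3, so the flip contributes +1; sign now -1
(835/17): 835 mod 17 = 2, so (835/17) = (2/17)
factor out 2^1: 2 = 2^1·1; with 17 mod 8 = 1, (2/17) = +1; sign now -1; continue with (1/17)
reached (1/17) = 1, so the symbol is -1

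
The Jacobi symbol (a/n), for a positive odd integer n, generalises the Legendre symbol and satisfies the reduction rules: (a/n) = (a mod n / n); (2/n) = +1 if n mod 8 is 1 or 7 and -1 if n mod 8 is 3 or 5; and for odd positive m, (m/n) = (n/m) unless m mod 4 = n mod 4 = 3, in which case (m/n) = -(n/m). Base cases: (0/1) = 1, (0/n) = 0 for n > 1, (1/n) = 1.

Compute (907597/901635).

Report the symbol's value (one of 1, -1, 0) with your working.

(907597/901635) = (5962/901635)   [reduce mod 901635]
5962 = 2^1·2981; (2/901635) = -1 since 901635 mod 8 = 3, so (5962/901635) = (-1)^1·(2981/901635); sign now -1
reciprocity: (2981/901635) = +1·(901635/2981) since 2981 mod 4 = 1, 901635 mod 4 = 3; sign now -1
(901635/2981) = (1373/2981)   [reduce mod 2981]
reciprocity: (1373/2981) = +1·(2981/1373) since 1373 mod 4 = 1, 2981 mod 4 = 1; sign now -1
(2981/1373) = (235/1373)   [reduce mod 1373]
reciprocity: (235/1373) = +1·(1373/235) since 235 mod 4 = 3, 1373 mod 4 = 1; sign now -1
(1373/235) = (198/235)   [reduce mod 235]
198 = 2^1·99; (2/235) = -1 since 235 mod 8 = 3, so (198/235) = (-1)^1·(99/235); sign now +1
reciprocity: (99/235) = -1·(235/99) since 99 mod 4 = 3, 235 mod 4 = 3; sign now -1
(235/99) = (37/99)   [reduce mod 99]
reciprocity: (37/99) = +1·(99/37) since 37 mod 4 = 1, 99 mod 4 = 3; sign now -1
(99/37) = (25/37)   [reduce mod 37]
reciprocity: (25/37) = +1·(37/25) since 25 mod 4 = 1, 37 mod 4 = 1; sign now -1
(37/25) = (12/25)   [reduce mod 25]
12 = 2^2·3; (2/25) = +1 since 25 mod 8 = 1, so (12/25) = (+1)^2·(3/25); sign now -1
reciprocity: (3/25) = +1·(25/3) since 3 mod 4 = 3, 25 mod 4 = 1; sign now -1
(25/3) = (1/3)   [reduce mod 3]
(1/3) = 1; final value = sign = -1

-1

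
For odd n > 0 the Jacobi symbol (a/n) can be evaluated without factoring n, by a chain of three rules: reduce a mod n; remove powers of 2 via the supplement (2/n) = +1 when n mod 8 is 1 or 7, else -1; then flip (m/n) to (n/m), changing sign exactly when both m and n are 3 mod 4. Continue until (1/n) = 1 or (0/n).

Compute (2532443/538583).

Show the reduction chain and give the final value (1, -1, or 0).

1

(2532443/538583) = (378111/538583)   [reduce mod 538583]
reciprocity: (378111/538583) = -1·(538583/378111) since 378111 mod 4 = 3, 538583 mod 4 = 3; sign now -1
(538583/378111) = (160472/378111)   [reduce mod 378111]
160472 = 2^3·20059; (2/378111) = +1 since 378111 mod 8 = 7, so (160472/378111) = (+1)^3·(20059/378111); sign now -1
reciprocity: (20059/378111) = -1·(378111/20059) since 20059 mod 4 = 3, 378111 mod 4 = 3; sign now +1
(378111/20059) = (17049/20059)   [reduce mod 20059]
reciprocity: (17049/20059) = +1·(20059/17049) since 17049 mod 4 = 1, 20059 mod 4 = 3; sign now +1
(20059/17049) = (3010/17049)   [reduce mod 17049]
3010 = 2^1·1505; (2/17049) = +1 since 17049 mod 8 = 1, so (3010/17049) = (+1)^1·(1505/17049); sign now +1
reciprocity: (1505/17049) = +1·(17049/1505) since 1505 mod 4 = 1, 17049 mod 4 = 1; sign now +1
(17049/1505) = (494/1505)   [reduce mod 1505]
494 = 2^1·247; (2/1505) = +1 since 1505 mod 8 = 1, so (494/1505) = (+1)^1·(247/1505); sign now +1
reciprocity: (247/1505) = +1·(1505/247) since 247 mod 4 = 3, 1505 mod 4 = 1; sign now +1
(1505/247) = (23/247)   [reduce mod 247]
reciprocity: (23/247) = -1·(247/23) since 23 mod 4 = 3, 247 mod 4 = 3; sign now -1
(247/23) = (17/23)   [reduce mod 23]
reciprocity: (17/23) = +1·(23/17) since 17 mod 4 = 1, 23 mod 4 = 3; sign now -1
(23/17) = (6/17)   [reduce mod 17]
6 = 2^1·3; (2/17) = +1 since 17 mod 8 = 1, so (6/17) = (+1)^1·(3/17); sign now -1
reciprocity: (3/17) = +1·(17/3) since 3 mod 4 = 3, 17 mod 4 = 1; sign now -1
(17/3) = (2/3)   [reduce mod 3]
2 = 2^1·1; (2/3) = -1 since 3 mod 8 = 3, so (2/3) = (-1)^1·(1/3); sign now +1
(1/3) = 1; final value = sign = +1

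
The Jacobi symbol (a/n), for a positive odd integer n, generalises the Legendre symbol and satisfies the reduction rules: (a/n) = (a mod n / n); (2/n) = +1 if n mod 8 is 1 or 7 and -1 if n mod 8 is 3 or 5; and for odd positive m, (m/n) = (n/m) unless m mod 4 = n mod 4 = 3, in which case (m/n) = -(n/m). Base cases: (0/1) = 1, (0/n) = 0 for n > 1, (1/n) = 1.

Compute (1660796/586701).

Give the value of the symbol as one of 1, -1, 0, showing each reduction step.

1

(1660796/586701) = (487394/586701)   [reduce mod 586701]
487394 = 2^1·243697; (2/586701) = -1 since 586701 mod 8 = 5, so (487394/586701) = (-1)^1·(243697/586701); sign now -1
reciprocity: (243697/586701) = +1·(586701/243697) since 243697 mod 4 = 1, 586701 mod 4 = 1; sign now -1
(586701/243697) = (99307/243697)   [reduce mod 243697]
reciprocity: (99307/243697) = +1·(243697/99307) since 99307 mod 4 = 3, 243697 mod 4 = 1; sign now -1
(243697/99307) = (45083/99307)   [reduce mod 99307]
reciprocity: (45083/99307) = -1·(99307/45083) since 45083 mod 4 = 3, 99307 mod 4 = 3; sign now +1
(99307/45083) = (9141/45083)   [reduce mod 45083]
reciprocity: (9141/45083) = +1·(45083/9141) since 9141 mod 4 = 1, 45083 mod 4 = 3; sign now +1
(45083/9141) = (8519/9141)   [reduce mod 9141]
reciprocity: (8519/9141) = +1·(9141/8519) since 8519 mod 4 = 3, 9141 mod 4 = 1; sign now +1
(9141/8519) = (622/8519)   [reduce mod 8519]
622 = 2^1·311; (2/8519) = +1 since 8519 mod 8 = 7, so (622/8519) = (+1)^1·(311/8519); sign now +1
reciprocity: (311/8519) = -1·(8519/311) since 311 mod 4 = 3, 8519 mod 4 = 3; sign now -1
(8519/311) = (122/311)   [reduce mod 311]
122 = 2^1·61; (2/311) = +1 since 311 mod 8 = 7, so (122/311) = (+1)^1·(61/311); sign now -1
reciprocity: (61/311) = +1·(311/61) since 61 mod 4 = 1, 311 mod 4 = 3; sign now -1
(311/61) = (6/61)   [reduce mod 61]
6 = 2^1·3; (2/61) = -1 since 61 mod 8 = 5, so (6/61) = (-1)^1·(3/61); sign now +1
reciprocity: (3/61) = +1·(61/3) since 3 mod 4 = 3, 61 mod 4 = 1; sign now +1
(61/3) = (1/3)   [reduce mod 3]
(1/3) = 1; final value = sign = +1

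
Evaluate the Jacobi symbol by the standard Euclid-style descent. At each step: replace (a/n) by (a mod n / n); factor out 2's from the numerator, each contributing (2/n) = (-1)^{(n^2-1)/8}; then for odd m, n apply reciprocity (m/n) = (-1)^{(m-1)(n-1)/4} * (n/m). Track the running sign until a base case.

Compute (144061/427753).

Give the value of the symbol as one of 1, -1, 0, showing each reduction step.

-1

reciprocity: (144061/427753) = +1·(427753/144061) since 144061 mod 4 = 1, 427753 mod 4 = 1; sign now +1
(427753/144061) = (139631/144061)   [reduce mod 144061]
reciprocity: (139631/144061) = +1·(144061/139631) since 139631 mod 4 = 3, 144061 mod 4 = 1; sign now +1
(144061/139631) = (4430/139631)   [reduce mod 139631]
4430 = 2^1·2215; (2/139631) = +1 since 139631 mod 8 = 7, so (4430/139631) = (+1)^1·(2215/139631); sign now +1
reciprocity: (2215/139631) = -1·(139631/2215) since 2215 mod 4 = 3, 139631 mod 4 = 3; sign now -1
(139631/2215) = (86/2215)   [reduce mod 2215]
86 = 2^1·43; (2/2215) = +1 since 2215 mod 8 = 7, so (86/2215) = (+1)^1·(43/2215); sign now -1
reciprocity: (43/2215) = -1·(2215/43) since 43 mod 4 = 3, 2215 mod 4 = 3; sign now +1
(2215/43) = (22/43)   [reduce mod 43]
22 = 2^1·11; (2/43) = -1 since 43 mod 8 = 3, so (22/43) = (-1)^1·(11/43); sign now -1
reciprocity: (11/43) = -1·(43/11) since 11 mod 4 = 3, 43 mod 4 = 3; sign now +1
(43/11) = (10/11)   [reduce mod 11]
10 = 2^1·5; (2/11) = -1 since 11 mod 8 = 3, so (10/11) = (-1)^1·(5/11); sign now -1
reciprocity: (5/11) = +1·(11/5) since 5 mod 4 = 1, 11 mod 4 = 3; sign now -1
(11/5) = (1/5)   [reduce mod 5]
(1/5) = 1; final value = sign = -1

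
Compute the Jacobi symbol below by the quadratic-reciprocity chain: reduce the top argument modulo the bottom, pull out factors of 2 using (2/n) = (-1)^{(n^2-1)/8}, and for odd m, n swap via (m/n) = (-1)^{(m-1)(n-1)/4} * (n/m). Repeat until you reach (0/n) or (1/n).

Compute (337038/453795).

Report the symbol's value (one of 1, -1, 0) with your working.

0

factor out 2^1: 337038 = 2^1·168519; with 453795 mod 8 = 3, (2/453795) = -1; sign now -1; continue with (168519/453795)
flip (168519/453795) -> (453795/168519): both odd, 168519 mod 4 = 3, 453795 mod 4 = 3, so the flip contributes -1; sign now +1
(453795/168519): 453795 mod 168519 = 116757, so (453795/168519) = (116757/168519)
flip (116757/168519) -> (168519/116757): both odd, 116757 mod 4 = 1, 168519 mod 4 = 3, so the flip contributes +1; sign now +1
(168519/116757): 168519 mod 116757 = 51762, so (168519/116757) = (51762/116757)
factor out 2^1: 51762 = 2^1·25881; with 116757 mod 8 = 5, (2/116757) = -1; sign now -1; continue with (25881/116757)
flip (25881/116757) -> (116757/25881): both odd, 25881 mod 4 = 1, 116757 mod 4 = 1, so the flip contributes +1; sign now -1
(116757/25881): 116757 mod 25881 = 13233, so (116757/25881) = (13233/25881)
flip (13233/25881) -> (25881/13233): both odd, 13233 mod 4 = 1, 25881 mod 4 = 1, so the flip contributes +1; sign now -1
(25881/13233): 25881 mod 13233 = 12648, so (25881/13233) = (12648/13233)
factor out 2^3: 12648 = 2^3·1581; with 13233 mod 8 = 1, (2/13233) = +1; sign now -1; continue with (1581/13233)
flip (1581/13233) -> (13233/1581): both odd, 1581 mod 4 = 1, 13233 mod 4 = 1, so the flip contributes +1; sign now -1
(13233/1581): 13233 mod 1581 = 585, so (13233/1581) = (585/1581)
flip (585/1581) -> (1581/585): both odd, 585 mod 4 = 1, 1581 mod 4 = 1, so the flip contributes +1; sign now -1
(1581/585): 1581 mod 585 = 411, so (1581/585) = (411/585)
flip (411/585) -> (585/411): both odd, 411 mod 4 = 3, 585 mod 4 = 1, so the flip contributes +1; sign now -1
(585/411): 585 mod 411 = 174, so (585/411) = (174/411)
factor out 2^1: 174 = 2^1·87; with 411 mod 8 = 3, (2/411) = -1; sign now +1; continue with (87/411)
flip (87/411) -> (411/87): both odd, 87 mod 4 = 3, 411 mod 4 = 3, so the flip contributes -1; sign now -1
(411/87): 411 mod 87 = 63, so (411/87) = (63/87)
flip (63/87) -> (87/63): both odd, 63 mod 4 = 3, 87 mod 4 = 3, so the flip contributes -1; sign now +1
(87/63): 87 mod 63 = 24, so (87/63) = (24/63)
factor out 2^3: 24 = 2^3·3; with 63 mod 8 = 7, (2/63) = +1; sign now +1; continue with (3/63)
flip (3/63) -> (63/3): both odd, 3 mod 4 = 3, 63 mod 4 = 3, so the flip contributes -1; sign now -1
(63/3): 63 mod 3 = 0, so (63/3) = (0/3)
reached (0/3); gcd(a, n) > 1, so (0/3) = 0 and the symbol is 0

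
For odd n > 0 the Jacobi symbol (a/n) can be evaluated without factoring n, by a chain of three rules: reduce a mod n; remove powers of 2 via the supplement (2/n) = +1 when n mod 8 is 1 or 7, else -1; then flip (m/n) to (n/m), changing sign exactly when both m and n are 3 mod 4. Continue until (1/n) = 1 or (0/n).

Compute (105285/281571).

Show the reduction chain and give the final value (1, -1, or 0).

0

flip (105285/281571) -> (281571/105285): both odd, 105285 mod 4 = 1, 281571 mod 4 = 3, so the flip contributes +1; sign now +1
(281571/105285): 281571 mod 105285 = 71001, so (281571/105285) = (71001/105285)
flip (71001/105285) -> (105285/71001): both odd, 71001 mod 4 = 1, 105285 mod 4 = 1, so the flip contributes +1; sign now +1
(105285/71001): 105285 mod 71001 = 34284, so (105285/71001) = (34284/71001)
factor out 2^2: 34284 = 2^2·8571; with 71001 mod 8 = 1, (2/71001) = +1; sign now +1; continue with (8571/71001)
flip (8571/71001) -> (71001/8571): both odd, 8571 mod 4 = 3, 71001 mod 4 = 1, so the flip contributes +1; sign now +1
(71001/8571): 71001 mod 8571 = 2433, so (71001/8571) = (2433/8571)
flip (2433/8571) -> (8571/2433): both odd, 2433 mod 4 = 1, 8571 mod 4 = 3, so the flip contributes +1; sign now +1
(8571/2433): 8571 mod 2433 = 1272, so (8571/2433) = (1272/2433)
factor out 2^3: 1272 = 2^3·159; with 2433 mod 8 = 1, (2/2433) = +1; sign now +1; continue with (159/2433)
flip (159/2433) -> (2433/159): both odd, 159 mod 4 = 3, 2433 mod 4 = 1, so the flip contributes +1; sign now +1
(2433/159): 2433 mod 159 = 48, so (2433/159) = (48/159)
factor out 2^4: 48 = 2^4·3; with 159 mod 8 = 7, (2/159) = +1; sign now +1; continue with (3/159)
flip (3/159) -> (159/3): both odd, 3 mod 4 = 3, 159 mod 4 = 3, so the flip contributes -1; sign now -1
(159/3): 159 mod 3 = 0, so (159/3) = (0/3)
reached (0/3); gcd(a, n) > 1, so (0/3) = 0 and the symbol is 0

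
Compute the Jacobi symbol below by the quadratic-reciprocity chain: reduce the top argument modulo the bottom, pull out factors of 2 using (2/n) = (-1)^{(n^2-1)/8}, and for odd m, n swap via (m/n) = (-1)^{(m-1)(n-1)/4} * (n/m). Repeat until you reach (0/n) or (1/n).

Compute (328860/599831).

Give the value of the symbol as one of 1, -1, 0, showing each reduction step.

-1

factor out 2^2: 328860 = 2^2·82215; with 599831 mod 8 = 7, (2/599831) = +1; sign now +1; continue with (82215/599831)
flip (82215/599831) -> (599831/82215): both odd, 82215 mod 4 = 3, 599831 mod 4 = 3, so the flip contributes -1; sign now -1
(599831/82215): 599831 mod 82215 = 24326, so (599831/82215) = (24326/82215)
factor out 2^1: 24326 = 2^1·12163; with 82215 mod 8 = 7, (2/82215) = +1; sign now -1; continue with (12163/82215)
flip (12163/82215) -> (82215/12163): both odd, 12163 mod 4 = 3, 82215 mod 4 = 3, so the flip contributes -1; sign now +1
(82215/12163): 82215 mod 12163 = 9237, so (82215/12163) = (9237/12163)
flip (9237/12163) -> (12163/9237): both odd, 9237 mod 4 = 1, 12163 mod 4 = 3, so the flip contributes +1; sign now +1
(12163/9237): 12163 mod 9237 = 2926, so (12163/9237) = (2926/9237)
factor out 2^1: 2926 = 2^1·1463; with 9237 mod 8 = 5, (2/9237) = -1; sign now -1; continue with (1463/9237)
flip (1463/9237) -> (9237/1463): both odd, 1463 mod 4 = 3, 9237 mod 4 = 1, so the flip contributes +1; sign now -1
(9237/1463): 9237 mod 1463 = 459, so (9237/1463) = (459/1463)
flip (459/1463) -> (1463/459): both odd, 459 mod 4 = 3, 1463 mod 4 = 3, so the flip contributes -1; sign now +1
(1463/459): 1463 mod 459 = 86, so (1463/459) = (86/459)
factor out 2^1: 86 = 2^1·43; with 459 mod 8 = 3, (2/459) = -1; sign now -1; continue with (43/459)
flip (43/459) -> (459/43): both odd, 43 mod 4 = 3, 459 mod 4 = 3, so the flip contributes -1; sign now +1
(459/43): 459 mod 43 = 29, so (459/43) = (29/43)
flip (29/43) -> (43/29): both odd, 29 mod 4 = 1, 43 mod 4 = 3, so the flip contributes +1; sign now +1
(43/29): 43 mod 29 = 14, so (43/29) = (14/29)
factor out 2^1: 14 = 2^1·7; with 29 mod 8 = 5, (2/29) = -1; sign now -1; continue with (7/29)
flip (7/29) -> (29/7): both odd, 7 mod 4 = 3, 29 mod 4 = 1, so the flip contributes +1; sign now -1
(29/7): 29 mod 7 = 1, so (29/7) = (1/7)
reached (1/7) = 1, so the symbol is -1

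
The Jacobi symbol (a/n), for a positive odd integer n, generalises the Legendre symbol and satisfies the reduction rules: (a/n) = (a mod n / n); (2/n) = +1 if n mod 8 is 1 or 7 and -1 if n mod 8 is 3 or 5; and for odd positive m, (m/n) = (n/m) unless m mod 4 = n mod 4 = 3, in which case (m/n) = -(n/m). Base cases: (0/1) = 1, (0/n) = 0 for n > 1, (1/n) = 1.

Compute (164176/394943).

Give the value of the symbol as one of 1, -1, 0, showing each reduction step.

1

164176 = 2^4·10261; (2/394943) = +1 since 394943 mod 8 = 7, so (164176/394943) = (+1)^4·(10261/394943); sign now +1
reciprocity: (10261/394943) = +1·(394943/10261) since 10261 mod 4 = 1, 394943 mod 4 = 3; sign now +1
(394943/10261) = (5025/10261)   [reduce mod 10261]
reciprocity: (5025/10261) = +1·(10261/5025) since 5025 mod 4 = 1, 10261 mod 4 = 1; sign now +1
(10261/5025) = (211/5025)   [reduce mod 5025]
reciprocity: (211/5025) = +1·(5025/211) since 211 mod 4 = 3, 5025 mod 4 = 1; sign now +1
(5025/211) = (172/211)   [reduce mod 211]
172 = 2^2·43; (2/211) = -1 since 211 mod 8 = 3, so (172/211) = (-1)^2·(43/211); sign now +1
reciprocity: (43/211) = -1·(211/43) since 43 mod 4 = 3, 211 mod 4 = 3; sign now -1
(211/43) = (39/43)   [reduce mod 43]
reciprocity: (39/43) = -1·(43/39) since 39 mod 4 = 3, 43 mod 4 = 3; sign now +1
(43/39) = (4/39)   [reduce mod 39]
4 = 2^2·1; (2/39) = +1 since 39 mod 8 = 7, so (4/39) = (+1)^2·(1/39); sign now +1
(1/39) = 1; final value = sign = +1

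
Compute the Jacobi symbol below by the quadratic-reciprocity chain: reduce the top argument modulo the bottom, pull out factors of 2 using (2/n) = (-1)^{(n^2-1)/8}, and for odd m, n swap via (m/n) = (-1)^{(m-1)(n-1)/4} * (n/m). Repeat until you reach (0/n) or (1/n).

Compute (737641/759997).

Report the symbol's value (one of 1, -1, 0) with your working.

reciprocity: (737641/759997) = +1·(759997/737641) since 737641 mod 4 = 1, 759997 mod 4 = 1; sign now +1
(759997/737641) = (22356/737641)   [reduce mod 737641]
22356 = 2^2·5589; (2/737641) = +1 since 737641 mod 8 = 1, so (22356/737641) = (+1)^2·(5589/737641); sign now +1
reciprocity: (5589/737641) = +1·(737641/5589) since 5589 mod 4 = 1, 737641 mod 4 = 1; sign now +1
(737641/5589) = (5482/5589)   [reduce mod 5589]
5482 = 2^1·2741; (2/5589) = -1 since 5589 mod 8 = 5, so (5482/5589) = (-1)^1·(2741/5589); sign now -1
reciprocity: (2741/5589) = +1·(5589/2741) since 2741 mod 4 = 1, 5589 mod 4 = 1; sign now -1
(5589/2741) = (107/2741)   [reduce mod 2741]
reciprocity: (107/2741) = +1·(2741/107) since 107 mod 4 = 3, 2741 mod 4 = 1; sign now -1
(2741/107) = (66/107)   [reduce mod 107]
66 = 2^1·33; (2/107) = -1 since 107 mod 8 = 3, so (66/107) = (-1)^1·(33/107); sign now +1
reciprocity: (33/107) = +1·(107/33) since 33 mod 4 = 1, 107 mod 4 = 3; sign now +1
(107/33) = (8/33)   [reduce mod 33]
8 = 2^3·1; (2/33) = +1 since 33 mod 8 = 1, so (8/33) = (+1)^3·(1/33); sign now +1
(1/33) = 1; final value = sign = +1

1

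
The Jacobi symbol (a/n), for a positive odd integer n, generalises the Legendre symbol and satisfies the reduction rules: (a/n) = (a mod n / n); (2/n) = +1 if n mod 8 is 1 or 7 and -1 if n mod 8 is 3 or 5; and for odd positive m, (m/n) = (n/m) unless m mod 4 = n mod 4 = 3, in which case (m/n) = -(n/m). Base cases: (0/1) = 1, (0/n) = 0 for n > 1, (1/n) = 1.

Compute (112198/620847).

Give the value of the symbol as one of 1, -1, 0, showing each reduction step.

1

112198 = 2^1·56099; (2/620847) = +1 since 620847 mod 8 = 7, so (112198/620847) = (+1)^1·(56099/620847); sign now +1
reciprocity: (56099/620847) = -1·(620847/56099) since 56099 mod 4 = 3, 620847 mod 4 = 3; sign now -1
(620847/56099) = (3758/56099)   [reduce mod 56099]
3758 = 2^1·1879; (2/56099) = -1 since 56099 mod 8 = 3, so (3758/56099) = (-1)^1·(1879/56099); sign now +1
reciprocity: (1879/56099) = -1·(56099/1879) since 1879 mod 4 = 3, 56099 mod 4 = 3; sign now -1
(56099/1879) = (1608/1879)   [reduce mod 1879]
1608 = 2^3·201; (2/1879) = +1 since 1879 mod 8 = 7, so (1608/1879) = (+1)^3·(201/1879); sign now -1
reciprocity: (201/1879) = +1·(1879/201) since 201 mod 4 = 1, 1879 mod 4 = 3; sign now -1
(1879/201) = (70/201)   [reduce mod 201]
70 = 2^1·35; (2/201) = +1 since 201 mod 8 = 1, so (70/201) = (+1)^1·(35/201); sign now -1
reciprocity: (35/201) = +1·(201/35) since 35 mod 4 = 3, 201 mod 4 = 1; sign now -1
(201/35) = (26/35)   [reduce mod 35]
26 = 2^1·13; (2/35) = -1 since 35 mod 8 = 3, so (26/35) = (-1)^1·(13/35); sign now +1
reciprocity: (13/35) = +1·(35/13) since 13 mod 4 = 1, 35 mod 4 = 3; sign now +1
(35/13) = (9/13)   [reduce mod 13]
reciprocity: (9/13) = +1·(13/9) since 9 mod 4 = 1, 13 mod 4 = 1; sign now +1
(13/9) = (4/9)   [reduce mod 9]
4 = 2^2·1; (2/9) = +1 since 9 mod 8 = 1, so (4/9) = (+1)^2·(1/9); sign now +1
(1/9) = 1; final value = sign = +1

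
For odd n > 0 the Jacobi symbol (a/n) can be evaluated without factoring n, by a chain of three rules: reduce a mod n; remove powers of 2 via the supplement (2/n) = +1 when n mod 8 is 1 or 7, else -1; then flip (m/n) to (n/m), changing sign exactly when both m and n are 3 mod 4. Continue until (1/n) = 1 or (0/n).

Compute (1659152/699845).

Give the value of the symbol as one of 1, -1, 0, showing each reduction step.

(1659152/699845) = (259462/699845)   [reduce mod 699845]
259462 = 2^1·129731; (2/699845) = -1 since 699845 mod 8 = 5, so (259462/699845) = (-1)^1·(129731/699845); sign now -1
reciprocity: (129731/699845) = +1·(699845/129731) since 129731 mod 4 = 3, 699845 mod 4 = 1; sign now -1
(699845/129731) = (51190/129731)   [reduce mod 129731]
51190 = 2^1·25595; (2/129731) = -1 since 129731 mod 8 = 3, so (51190/129731) = (-1)^1·(25595/129731); sign now +1
reciprocity: (25595/129731) = -1·(129731/25595) since 25595 mod 4 = 3, 129731 mod 4 = 3; sign now -1
(129731/25595) = (1756/25595)   [reduce mod 25595]
1756 = 2^2·439; (2/25595) = -1 since 25595 mod 8 = 3, so (1756/25595) = (-1)^2·(439/25595); sign now -1
reciprocity: (439/25595) = -1·(25595/439) since 439 mod 4 = 3, 25595 mod 4 = 3; sign now +1
(25595/439) = (133/439)   [reduce mod 439]
reciprocity: (133/439) = +1·(439/133) since 133 mod 4 = 1, 439 mod 4 = 3; sign now +1
(439/133) = (40/133)   [reduce mod 133]
40 = 2^3·5; (2/133) = -1 since 133 mod 8 = 5, so (40/133) = (-1)^3·(5/133); sign now -1
reciprocity: (5/133) = +1·(133/5) since 5 mod 4 = 1, 133 mod 4 = 1; sign now -1
(133/5) = (3/5)   [reduce mod 5]
reciprocity: (3/5) = +1·(5/3) since 3 mod 4 = 3, 5 mod 4 = 1; sign now -1
(5/3) = (2/3)   [reduce mod 3]
2 = 2^1·1; (2/3) = -1 since 3 mod 8 = 3, so (2/3) = (-1)^1·(1/3); sign now +1
(1/3) = 1; final value = sign = +1

1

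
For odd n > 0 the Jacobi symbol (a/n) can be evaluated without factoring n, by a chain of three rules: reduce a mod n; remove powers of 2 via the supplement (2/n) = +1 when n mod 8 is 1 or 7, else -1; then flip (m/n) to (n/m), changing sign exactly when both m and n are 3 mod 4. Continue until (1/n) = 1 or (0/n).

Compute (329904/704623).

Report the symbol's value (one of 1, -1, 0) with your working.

1

329904 = 2^4·20619; (2/704623) = +1 since 704623 mod 8 = 7, so (329904/704623) = (+1)^4·(20619/704623); sign now +1
reciprocity: (20619/704623) = -1·(704623/20619) since 20619 mod 4 = 3, 704623 mod 4 = 3; sign now -1
(704623/20619) = (3577/20619)   [reduce mod 20619]
reciprocity: (3577/20619) = +1·(20619/3577) since 3577 mod 4 = 1, 20619 mod 4 = 3; sign now -1
(20619/3577) = (2734/3577)   [reduce mod 3577]
2734 = 2^1·1367; (2/3577) = +1 since 3577 mod 8 = 1, so (2734/3577) = (+1)^1·(1367/3577); sign now -1
reciprocity: (1367/3577) = +1·(3577/1367) since 1367 mod 4 = 3, 3577 mod 4 = 1; sign now -1
(3577/1367) = (843/1367)   [reduce mod 1367]
reciprocity: (843/1367) = -1·(1367/843) since 843 mod 4 = 3, 1367 mod 4 = 3; sign now +1
(1367/843) = (524/843)   [reduce mod 843]
524 = 2^2·131; (2/843) = -1 since 843 mod 8 = 3, so (524/843) = (-1)^2·(131/843); sign now +1
reciprocity: (131/843) = -1·(843/131) since 131 mod 4 = 3, 843 mod 4 = 3; sign now -1
(843/131) = (57/131)   [reduce mod 131]
reciprocity: (57/131) = +1·(131/57) since 57 mod 4 = 1, 131 mod 4 = 3; sign now -1
(131/57) = (17/57)   [reduce mod 57]
reciprocity: (17/57) = +1·(57/17) since 17 mod 4 = 1, 57 mod 4 = 1; sign now -1
(57/17) = (6/17)   [reduce mod 17]
6 = 2^1·3; (2/17) = +1 since 17 mod 8 = 1, so (6/17) = (+1)^1·(3/17); sign now -1
reciprocity: (3/17) = +1·(17/3) since 3 mod 4 = 3, 17 mod 4 = 1; sign now -1
(17/3) = (2/3)   [reduce mod 3]
2 = 2^1·1; (2/3) = -1 since 3 mod 8 = 3, so (2/3) = (-1)^1·(1/3); sign now +1
(1/3) = 1; final value = sign = +1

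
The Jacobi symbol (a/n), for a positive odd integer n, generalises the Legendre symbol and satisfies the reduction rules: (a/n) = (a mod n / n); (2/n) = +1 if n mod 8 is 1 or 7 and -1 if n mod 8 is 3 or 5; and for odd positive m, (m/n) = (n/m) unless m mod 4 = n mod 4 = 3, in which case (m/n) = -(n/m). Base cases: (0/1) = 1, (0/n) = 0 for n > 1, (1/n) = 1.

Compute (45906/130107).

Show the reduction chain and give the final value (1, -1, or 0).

0

factor out 2^1: 45906 = 2^1·22953; with 130107 mod 8 = 3, (2/130107) = -1; sign now -1; continue with (22953/130107)
flip (22953/130107) -> (130107/22953): both odd, 22953 mod 4 = 1, 130107 mod 4 = 3, so the flip contributes +1; sign now -1
(130107/22953): 130107 mod 22953 = 15342, so (130107/22953) = (15342/22953)
factor out 2^1: 15342 = 2^1·7671; with 22953 mod 8 = 1, (2/22953) = +1; sign now -1; continue with (7671/22953)
flip (7671/22953) -> (22953/7671): both odd, 7671 mod 4 = 3, 22953 mod 4 = 1, so the flip contributes +1; sign now -1
(22953/7671): 22953 mod 7671 = 7611, so (22953/7671) = (7611/7671)
flip (7611/7671) -> (7671/7611): both odd, 7611 mod 4 = 3, 7671 mod 4 = 3, so the flip contributes -1; sign now +1
(7671/7611): 7671 mod 7611 = 60, so (7671/7611) = (60/7611)
factor out 2^2: 60 = 2^2·15; with 7611 mod 8 = 3, (2/7611) = -1; sign now +1; continue with (15/7611)
flip (15/7611) -> (7611/15): both odd, 15 mod 4 = 3, 7611 mod 4 = 3, so the flip contributes -1; sign now -1
(7611/15): 7611 mod 15 = 6, so (7611/15) = (6/15)
factor out 2^1: 6 = 2^1·3; with 15 mod 8 = 7, (2/15) = +1; sign now -1; continue with (3/15)
flip (3/15) -> (15/3): both odd, 3 mod 4 = 3, 15 mod 4 = 3, so the flip contributes -1; sign now +1
(15/3): 15 mod 3 = 0, so (15/3) = (0/3)
reached (0/3); gcd(a, n) > 1, so (0/3) = 0 and the symbol is 0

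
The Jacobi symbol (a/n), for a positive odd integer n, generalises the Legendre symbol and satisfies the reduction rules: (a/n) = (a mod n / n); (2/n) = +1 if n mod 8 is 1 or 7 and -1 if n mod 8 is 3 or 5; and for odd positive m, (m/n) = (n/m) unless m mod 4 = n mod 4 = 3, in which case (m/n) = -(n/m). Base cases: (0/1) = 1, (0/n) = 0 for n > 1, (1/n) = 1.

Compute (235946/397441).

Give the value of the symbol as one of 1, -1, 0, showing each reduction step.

235946 = 2^1·117973; (2/397441) = +1 since 397441 mod 8 = 1, so (235946/397441) = (+1)^1·(117973/397441); sign now +1
reciprocity: (117973/397441) = +1·(397441/117973) since 117973 mod 4 = 1, 397441 mod 4 = 1; sign now +1
(397441/117973) = (43522/117973)   [reduce mod 117973]
43522 = 2^1·21761; (2/117973) = -1 since 117973 mod 8 = 5, so (43522/117973) = (-1)^1·(21761/117973); sign now -1
reciprocity: (21761/117973) = +1·(117973/21761) since 21761 mod 4 = 1, 117973 mod 4 = 1; sign now -1
(117973/21761) = (9168/21761)   [reduce mod 21761]
9168 = 2^4·573; (2/21761) = +1 since 21761 mod 8 = 1, so (9168/21761) = (+1)^4·(573/21761); sign now -1
reciprocity: (573/21761) = +1·(21761/573) since 573 mod 4 = 1, 21761 mod 4 = 1; sign now -1
(21761/573) = (560/573)   [reduce mod 573]
560 = 2^4·35; (2/573) = -1 since 573 mod 8 = 5, so (560/573) = (-1)^4·(35/573); sign now -1
reciprocity: (35/573) = +1·(573/35) since 35 mod 4 = 3, 573 mod 4 = 1; sign now -1
(573/35) = (13/35)   [reduce mod 35]
reciprocity: (13/35) = +1·(35/13) since 13 mod 4 = 1, 35 mod 4 = 3; sign now -1
(35/13) = (9/13)   [reduce mod 13]
reciprocity: (9/13) = +1·(13/9) since 9 mod 4 = 1, 13 mod 4 = 1; sign now -1
(13/9) = (4/9)   [reduce mod 9]
4 = 2^2·1; (2/9) = +1 since 9 mod 8 = 1, so (4/9) = (+1)^2·(1/9); sign now -1
(1/9) = 1; final value = sign = -1

-1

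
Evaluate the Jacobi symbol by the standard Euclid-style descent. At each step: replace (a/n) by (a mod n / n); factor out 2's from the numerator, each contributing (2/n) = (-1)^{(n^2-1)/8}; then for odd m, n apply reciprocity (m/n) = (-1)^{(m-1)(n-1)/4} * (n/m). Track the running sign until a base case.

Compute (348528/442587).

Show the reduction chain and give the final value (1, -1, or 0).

348528 = 2^4·21783; (2/442587) = -1 since 442587 mod 8 = 3, so (348528/442587) = (-1)^4·(21783/442587); sign now +1
reciprocity: (21783/442587) = -1·(442587/21783) since 21783 mod 4 = 3, 442587 mod 4 = 3; sign now -1
(442587/21783) = (6927/21783)   [reduce mod 21783]
reciprocity: (6927/21783) = -1·(21783/6927) since 6927 mod 4 = 3, 21783 mod 4 = 3; sign now +1
(21783/6927) = (1002/6927)   [reduce mod 6927]
1002 = 2^1·501; (2/6927) = +1 since 6927 mod 8 = 7, so (1002/6927) = (+1)^1·(501/6927); sign now +1
reciprocity: (501/6927) = +1·(6927/501) since 501 mod 4 = 1, 6927 mod 4 = 3; sign now +1
(6927/501) = (414/501)   [reduce mod 501]
414 = 2^1·207; (2/501) = -1 since 501 mod 8 = 5, so (414/501) = (-1)^1·(207/501); sign now -1
reciprocity: (207/501) = +1·(501/207) since 207 mod 4 = 3, 501 mod 4 = 1; sign now -1
(501/207) = (87/207)   [reduce mod 207]
reciprocity: (87/207) = -1·(207/87) since 87 mod 4 = 3, 207 mod 4 = 3; sign now +1
(207/87) = (33/87)   [reduce mod 87]
reciprocity: (33/87) = +1·(87/33) since 33 mod 4 = 1, 87 mod 4 = 3; sign now +1
(87/33) = (21/33)   [reduce mod 33]
reciprocity: (21/33) = +1·(33/21) since 21 mod 4 = 1, 33 mod 4 = 1; sign now +1
(33/21) = (12/21)   [reduce mod 21]
12 = 2^2·3; (2/21) = -1 since 21 mod 8 = 5, so (12/21) = (-1)^2·(3/21); sign now +1
reciprocity: (3/21) = +1·(21/3) since 3 mod 4 = 3, 21 mod 4 = 1; sign now +1
(21/3) = (0/3)   [reduce mod 3]
(0/3) = 0   [gcd(a, n) > 1]; final value = 0

0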